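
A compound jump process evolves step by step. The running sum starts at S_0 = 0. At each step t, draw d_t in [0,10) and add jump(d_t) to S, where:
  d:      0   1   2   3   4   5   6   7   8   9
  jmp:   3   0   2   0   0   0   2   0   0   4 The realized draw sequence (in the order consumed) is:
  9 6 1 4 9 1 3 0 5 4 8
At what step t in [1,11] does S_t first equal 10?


5

t=0: S=0, d=9, jump=4, S_1=4
t=1: S=4, d=6, jump=2, S_2=6
t=2: S=6, d=1, jump=0, S_3=6
t=3: S=6, d=4, jump=0, S_4=6
t=4: S=6, d=9, jump=4, S_5=10
t=5: S=10, d=1, jump=0, S_6=10
t=6: S=10, d=3, jump=0, S_7=10
t=7: S=10, d=0, jump=3, S_8=13
t=8: S=13, d=5, jump=0, S_9=13
t=9: S=13, d=4, jump=0, S_10=13
t=10: S=13, d=8, jump=0, S_11=13


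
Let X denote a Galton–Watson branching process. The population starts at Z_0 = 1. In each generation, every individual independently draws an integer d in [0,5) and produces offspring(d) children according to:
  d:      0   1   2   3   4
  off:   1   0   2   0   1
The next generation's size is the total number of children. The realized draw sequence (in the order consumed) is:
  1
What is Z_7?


0

gen 0: Z_0=1, draws=[1], offspring=[0], Z_1=0
gen 1: Z_1=0, draws=[], offspring=[], Z_2=0
gen 2: Z_2=0, draws=[], offspring=[], Z_3=0
gen 3: Z_3=0, draws=[], offspring=[], Z_4=0
gen 4: Z_4=0, draws=[], offspring=[], Z_5=0
gen 5: Z_5=0, draws=[], offspring=[], Z_6=0
gen 6: Z_6=0, draws=[], offspring=[], Z_7=0


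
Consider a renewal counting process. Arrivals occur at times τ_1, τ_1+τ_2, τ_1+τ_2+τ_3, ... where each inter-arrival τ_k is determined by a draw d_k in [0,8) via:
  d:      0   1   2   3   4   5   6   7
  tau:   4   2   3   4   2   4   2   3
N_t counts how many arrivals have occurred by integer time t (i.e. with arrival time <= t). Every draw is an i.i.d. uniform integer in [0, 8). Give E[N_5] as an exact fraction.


85/64

Inter-arrival values over d=0..7: [4, 2, 3, 4, 2, 4, 2, 3]
Each d has probability 1/8, so the pmf of τ is: f(2) = 3/8, f(3) = 1/4, f(4) = 3/8
Renewal equation for m(n) = E[N_n]: condition on τ_1 = k (if k <= n, one arrival plus a fresh copy on the remaining n−k steps): m(n) = F(n) + Σ_{k<=n} f(k)·m(n−k), where F(n) = P(τ <= n) and m(0) = 0
m(1) = F(1) = 0
m(2) = F(2) = 3/8
m(3) = F(3) = 5/8
m(4) = F(4) + f(2)·m(2) = 1 + 3/8·3/8 = 73/64
m(5) = F(5) + f(2)·m(3) + f(3)·m(2) = 1 + 3/8·5/8 + 1/4·3/8 = 85/64
E[N_5] = m(5) = 85/64


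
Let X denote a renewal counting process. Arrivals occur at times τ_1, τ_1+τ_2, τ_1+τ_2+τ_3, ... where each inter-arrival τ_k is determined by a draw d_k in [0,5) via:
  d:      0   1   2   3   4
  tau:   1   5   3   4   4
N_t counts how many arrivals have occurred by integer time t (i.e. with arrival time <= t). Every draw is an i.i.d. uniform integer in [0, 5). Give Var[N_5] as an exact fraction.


Inter-arrival values over d=0..4: [1, 5, 3, 4, 4]
Each d has probability 1/5, so the pmf of τ is: f(1) = 1/5, f(3) = 1/5, f(4) = 2/5, f(5) = 1/5
Let p_n(j) = P(N_n = j), with p_0 = [1]. Condition on τ_1: p_n(0) = P(τ > n), and for j >= 1, p_n(j) = Σ_{k<=n} f(k)·p_{n−k}(j−1)
p_1 = [4/5, 1/5]  (j = 0..1)
p_2 = [4/5, 4/25, 1/25]  (j = 0..2)
p_3 = [3/5, 9/25, 4/125, 1/125]  (j = 0..3)
p_4 = [1/5, 17/25, 14/125, 4/625, 1/625]  (j = 0..4)
p_5 = [0, 18/25, 31/125, 19/625, 4/3125, 1/3125]  (j = 0..5)
E[N_5] = Σ j·p_5(j) = 4106/3125;  E[N_5²] = Σ j²·p_5(j) = 6294/3125
Var[N_5] = 6294/3125 − (4106/3125)² = 2809514/9765625

2809514/9765625


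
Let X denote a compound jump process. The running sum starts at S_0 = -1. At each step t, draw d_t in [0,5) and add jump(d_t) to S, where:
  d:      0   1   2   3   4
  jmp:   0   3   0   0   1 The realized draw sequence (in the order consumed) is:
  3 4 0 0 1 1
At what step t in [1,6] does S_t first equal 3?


5

t=0: S=-1, d=3, jump=0, S_1=-1
t=1: S=-1, d=4, jump=1, S_2=0
t=2: S=0, d=0, jump=0, S_3=0
t=3: S=0, d=0, jump=0, S_4=0
t=4: S=0, d=1, jump=3, S_5=3
t=5: S=3, d=1, jump=3, S_6=6


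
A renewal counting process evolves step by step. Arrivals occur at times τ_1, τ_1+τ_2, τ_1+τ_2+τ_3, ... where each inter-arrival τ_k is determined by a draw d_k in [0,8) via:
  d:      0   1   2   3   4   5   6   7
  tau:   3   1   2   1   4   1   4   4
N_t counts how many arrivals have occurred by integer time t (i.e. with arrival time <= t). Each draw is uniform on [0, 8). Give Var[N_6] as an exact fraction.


Inter-arrival values over d=0..7: [3, 1, 2, 1, 4, 1, 4, 4]
Each d has probability 1/8, so the pmf of τ is: f(1) = 3/8, f(2) = 1/8, f(3) = 1/8, f(4) = 3/8
Let p_n(j) = P(N_n = j), with p_0 = [1]. Condition on τ_1: p_n(0) = P(τ > n), and for j >= 1, p_n(j) = Σ_{k<=n} f(k)·p_{n−k}(j−1)
p_1 = [5/8, 3/8]  (j = 0..1)
p_2 = [1/2, 23/64, 9/64]  (j = 0..2)
p_3 = [3/8, 25/64, 93/512, 27/512]  (j = 0..3)
p_4 = [0, 21/32, 61/256, 351/4096, 81/4096]  (j = 0..4)
p_5 = [0, 11/32, 123/256, 531/4096, 1269/32768, 243/32768]  (j = 0..5)
p_6 = [0, 15/64, 101/256, 1169/4096, 135/2048, 4455/262144, 729/262144]  (j = 0..6)
E[N_6] = Σ j·p_6(j) = 588505/262144;  E[N_6²] = Σ j²·p_6(j) = 1562579/262144
Var[N_6] = 1562579/262144 − (588505/262144)² = 63282574351/68719476736

63282574351/68719476736


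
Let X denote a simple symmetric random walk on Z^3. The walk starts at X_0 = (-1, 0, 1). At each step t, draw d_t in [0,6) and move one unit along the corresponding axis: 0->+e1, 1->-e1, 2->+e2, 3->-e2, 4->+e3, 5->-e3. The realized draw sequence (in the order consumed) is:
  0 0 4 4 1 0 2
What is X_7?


t=0: X=(-1, 0, 1), d=0 → +e1, X_1=(0, 0, 1)
t=1: X=(0, 0, 1), d=0 → +e1, X_2=(1, 0, 1)
t=2: X=(1, 0, 1), d=4 → +e3, X_3=(1, 0, 2)
t=3: X=(1, 0, 2), d=4 → +e3, X_4=(1, 0, 3)
t=4: X=(1, 0, 3), d=1 → -e1, X_5=(0, 0, 3)
t=5: X=(0, 0, 3), d=0 → +e1, X_6=(1, 0, 3)
t=6: X=(1, 0, 3), d=2 → +e2, X_7=(1, 1, 3)

(1, 1, 3)


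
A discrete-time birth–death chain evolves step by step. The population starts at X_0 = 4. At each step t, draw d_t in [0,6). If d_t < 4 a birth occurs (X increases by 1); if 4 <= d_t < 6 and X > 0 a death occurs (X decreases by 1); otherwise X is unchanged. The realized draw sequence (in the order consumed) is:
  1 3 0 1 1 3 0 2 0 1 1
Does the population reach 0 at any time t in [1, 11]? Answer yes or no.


t=0: X=4, d=1 → birth, X_1=5
t=1: X=5, d=3 → birth, X_2=6
t=2: X=6, d=0 → birth, X_3=7
t=3: X=7, d=1 → birth, X_4=8
t=4: X=8, d=1 → birth, X_5=9
t=5: X=9, d=3 → birth, X_6=10
t=6: X=10, d=0 → birth, X_7=11
t=7: X=11, d=2 → birth, X_8=12
t=8: X=12, d=0 → birth, X_9=13
t=9: X=13, d=1 → birth, X_10=14
t=10: X=14, d=1 → birth, X_11=15

no


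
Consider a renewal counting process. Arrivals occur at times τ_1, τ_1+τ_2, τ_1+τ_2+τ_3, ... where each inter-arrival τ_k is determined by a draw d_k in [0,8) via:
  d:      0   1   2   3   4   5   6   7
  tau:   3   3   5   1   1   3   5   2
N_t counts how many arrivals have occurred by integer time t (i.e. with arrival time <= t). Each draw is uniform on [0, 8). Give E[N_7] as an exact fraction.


Inter-arrival values over d=0..7: [3, 3, 5, 1, 1, 3, 5, 2]
Each d has probability 1/8, so the pmf of τ is: f(1) = 1/4, f(2) = 1/8, f(3) = 3/8, f(5) = 1/4
Renewal equation for m(n) = E[N_n]: condition on τ_1 = k (if k <= n, one arrival plus a fresh copy on the remaining n−k steps): m(n) = F(n) + Σ_{k<=n} f(k)·m(n−k), where F(n) = P(τ <= n) and m(0) = 0
m(1) = F(1) = 1/4
m(2) = F(2) + f(1)·m(1) = 3/8 + 1/4·1/4 = 7/16
m(3) = F(3) + f(1)·m(2) + f(2)·m(1) = 3/4 + 1/4·7/16 + 1/8·1/4 = 57/64
m(4) = F(4) + f(1)·m(3) + f(2)·m(2) + f(3)·m(1) = 3/4 + 1/4·57/64 + 1/8·7/16 + 3/8·1/4 = 287/256
m(5) = F(5) + f(1)·m(4) + f(2)·m(3) + f(3)·m(2) = 1 + 1/4·287/256 + 1/8·57/64 + 3/8·7/16 = 1593/1024
m(6) = F(6) + f(1)·m(5) + f(2)·m(4) + f(3)·m(3) + f(5)·m(1) = 1 + 1/4·1593/1024 + 1/8·287/256 + 3/8·57/64 + 1/4·1/4 = 7887/4096
m(7) = F(7) + f(1)·m(6) + f(2)·m(5) + f(3)·m(4) + f(5)·m(2) = 1 + 1/4·7887/4096 + 1/8·1593/1024 + 3/8·287/256 + 1/4·7/16 = 36137/16384
E[N_7] = m(7) = 36137/16384

36137/16384


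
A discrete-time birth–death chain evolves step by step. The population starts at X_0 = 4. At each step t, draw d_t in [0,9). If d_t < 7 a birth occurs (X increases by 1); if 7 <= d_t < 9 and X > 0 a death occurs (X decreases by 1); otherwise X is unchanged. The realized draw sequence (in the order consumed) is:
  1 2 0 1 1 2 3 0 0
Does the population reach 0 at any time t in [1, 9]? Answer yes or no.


t=0: X=4, d=1 → birth, X_1=5
t=1: X=5, d=2 → birth, X_2=6
t=2: X=6, d=0 → birth, X_3=7
t=3: X=7, d=1 → birth, X_4=8
t=4: X=8, d=1 → birth, X_5=9
t=5: X=9, d=2 → birth, X_6=10
t=6: X=10, d=3 → birth, X_7=11
t=7: X=11, d=0 → birth, X_8=12
t=8: X=12, d=0 → birth, X_9=13

no


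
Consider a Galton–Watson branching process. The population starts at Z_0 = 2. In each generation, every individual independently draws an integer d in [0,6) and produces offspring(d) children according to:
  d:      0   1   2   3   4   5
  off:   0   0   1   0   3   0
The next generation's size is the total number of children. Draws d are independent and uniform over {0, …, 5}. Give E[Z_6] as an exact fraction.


Outcome values over d=0..5: [0, 0, 1, 0, 3, 0]
Σy = 4, Σy² = 10, M = 6
μ = 4/6 = 2/3,  σ² = 10/6 − (2/3)² = 11/9
E[Z_0] = 2
E[Z_1] = 2/3·E[Z_0] = 4/3
E[Z_2] = 2/3·E[Z_1] = 8/9
E[Z_3] = 2/3·E[Z_2] = 16/27
E[Z_4] = 2/3·E[Z_3] = 32/81
E[Z_5] = 2/3·E[Z_4] = 64/243
E[Z_6] = 2/3·E[Z_5] = 128/729

128/729


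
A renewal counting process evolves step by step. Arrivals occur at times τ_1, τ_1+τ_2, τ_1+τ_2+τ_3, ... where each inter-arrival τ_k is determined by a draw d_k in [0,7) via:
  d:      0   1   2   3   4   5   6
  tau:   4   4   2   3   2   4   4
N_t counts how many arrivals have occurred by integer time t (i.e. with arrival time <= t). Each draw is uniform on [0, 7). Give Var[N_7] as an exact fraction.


Inter-arrival values over d=0..6: [4, 4, 2, 3, 2, 4, 4]
Each d has probability 1/7, so the pmf of τ is: f(2) = 2/7, f(3) = 1/7, f(4) = 4/7
Let p_n(j) = P(N_n = j), with p_0 = [1]. Condition on τ_1: p_n(0) = P(τ > n), and for j >= 1, p_n(j) = Σ_{k<=n} f(k)·p_{n−k}(j−1)
p_1 = [1]  (j = 0)
p_2 = [5/7, 2/7]  (j = 0..1)
p_3 = [4/7, 3/7]  (j = 0..1)
p_4 = [0, 45/49, 4/49]  (j = 0..2)
p_5 = [0, 41/49, 8/49]  (j = 0..2)
p_6 = [0, 24/49, 167/343, 8/343]  (j = 0..3)
p_7 = [0, 16/49, 211/343, 20/343]  (j = 0..3)
E[N_7] = Σ j·p_7(j) = 594/343;  E[N_7²] = Σ j²·p_7(j) = 1136/343
Var[N_7] = 1136/343 − (594/343)² = 36812/117649

36812/117649


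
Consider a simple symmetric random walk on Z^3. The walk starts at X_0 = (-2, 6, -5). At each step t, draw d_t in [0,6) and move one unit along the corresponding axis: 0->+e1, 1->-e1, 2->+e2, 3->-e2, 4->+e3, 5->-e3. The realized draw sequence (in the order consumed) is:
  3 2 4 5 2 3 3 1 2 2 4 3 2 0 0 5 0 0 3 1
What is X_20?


(0, 6, -5)

t=0: X=(-2, 6, -5), d=3 → -e2, X_1=(-2, 5, -5)
t=1: X=(-2, 5, -5), d=2 → +e2, X_2=(-2, 6, -5)
t=2: X=(-2, 6, -5), d=4 → +e3, X_3=(-2, 6, -4)
t=3: X=(-2, 6, -4), d=5 → -e3, X_4=(-2, 6, -5)
t=4: X=(-2, 6, -5), d=2 → +e2, X_5=(-2, 7, -5)
t=5: X=(-2, 7, -5), d=3 → -e2, X_6=(-2, 6, -5)
t=6: X=(-2, 6, -5), d=3 → -e2, X_7=(-2, 5, -5)
t=7: X=(-2, 5, -5), d=1 → -e1, X_8=(-3, 5, -5)
t=8: X=(-3, 5, -5), d=2 → +e2, X_9=(-3, 6, -5)
t=9: X=(-3, 6, -5), d=2 → +e2, X_10=(-3, 7, -5)
t=10: X=(-3, 7, -5), d=4 → +e3, X_11=(-3, 7, -4)
t=11: X=(-3, 7, -4), d=3 → -e2, X_12=(-3, 6, -4)
t=12: X=(-3, 6, -4), d=2 → +e2, X_13=(-3, 7, -4)
t=13: X=(-3, 7, -4), d=0 → +e1, X_14=(-2, 7, -4)
t=14: X=(-2, 7, -4), d=0 → +e1, X_15=(-1, 7, -4)
t=15: X=(-1, 7, -4), d=5 → -e3, X_16=(-1, 7, -5)
t=16: X=(-1, 7, -5), d=0 → +e1, X_17=(0, 7, -5)
t=17: X=(0, 7, -5), d=0 → +e1, X_18=(1, 7, -5)
t=18: X=(1, 7, -5), d=3 → -e2, X_19=(1, 6, -5)
t=19: X=(1, 6, -5), d=1 → -e1, X_20=(0, 6, -5)


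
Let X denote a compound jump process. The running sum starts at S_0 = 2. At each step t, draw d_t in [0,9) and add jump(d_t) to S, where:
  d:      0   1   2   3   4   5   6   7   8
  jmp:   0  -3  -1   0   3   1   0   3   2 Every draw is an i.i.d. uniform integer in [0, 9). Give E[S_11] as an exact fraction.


Outcome values over d=0..8: [0, -3, -1, 0, 3, 1, 0, 3, 2]
Σy = 5, Σy² = 33, M = 9
μ = 5/9 = 5/9,  σ² = 33/9 − (5/9)² = 272/81
E[S_11] = 2 + 11·(5/9) = 73/9

73/9


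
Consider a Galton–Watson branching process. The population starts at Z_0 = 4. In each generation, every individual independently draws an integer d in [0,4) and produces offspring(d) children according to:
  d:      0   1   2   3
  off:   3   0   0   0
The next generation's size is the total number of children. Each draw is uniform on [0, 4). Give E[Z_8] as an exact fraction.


Outcome values over d=0..3: [3, 0, 0, 0]
Σy = 3, Σy² = 9, M = 4
μ = 3/4 = 3/4,  σ² = 9/4 − (3/4)² = 27/16
E[Z_0] = 4
E[Z_1] = 3/4·E[Z_0] = 3
E[Z_2] = 3/4·E[Z_1] = 9/4
E[Z_3] = 3/4·E[Z_2] = 27/16
E[Z_4] = 3/4·E[Z_3] = 81/64
E[Z_5] = 3/4·E[Z_4] = 243/256
E[Z_6] = 3/4·E[Z_5] = 729/1024
E[Z_7] = 3/4·E[Z_6] = 2187/4096
E[Z_8] = 3/4·E[Z_7] = 6561/16384

6561/16384


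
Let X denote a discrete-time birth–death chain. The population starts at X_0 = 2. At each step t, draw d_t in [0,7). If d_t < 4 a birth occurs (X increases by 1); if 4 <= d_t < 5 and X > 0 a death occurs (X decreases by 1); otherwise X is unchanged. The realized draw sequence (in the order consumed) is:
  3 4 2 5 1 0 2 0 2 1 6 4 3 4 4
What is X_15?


7

t=0: X=2, d=3 → birth, X_1=3
t=1: X=3, d=4 → death, X_2=2
t=2: X=2, d=2 → birth, X_3=3
t=3: X=3, d=5 → hold, X_4=3
t=4: X=3, d=1 → birth, X_5=4
t=5: X=4, d=0 → birth, X_6=5
t=6: X=5, d=2 → birth, X_7=6
t=7: X=6, d=0 → birth, X_8=7
t=8: X=7, d=2 → birth, X_9=8
t=9: X=8, d=1 → birth, X_10=9
t=10: X=9, d=6 → hold, X_11=9
t=11: X=9, d=4 → death, X_12=8
t=12: X=8, d=3 → birth, X_13=9
t=13: X=9, d=4 → death, X_14=8
t=14: X=8, d=4 → death, X_15=7


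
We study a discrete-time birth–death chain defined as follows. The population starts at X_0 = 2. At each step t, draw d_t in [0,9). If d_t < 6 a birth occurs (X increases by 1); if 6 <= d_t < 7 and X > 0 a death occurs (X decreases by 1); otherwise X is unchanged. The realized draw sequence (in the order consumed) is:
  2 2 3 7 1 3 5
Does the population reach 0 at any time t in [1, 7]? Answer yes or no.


t=0: X=2, d=2 → birth, X_1=3
t=1: X=3, d=2 → birth, X_2=4
t=2: X=4, d=3 → birth, X_3=5
t=3: X=5, d=7 → hold, X_4=5
t=4: X=5, d=1 → birth, X_5=6
t=5: X=6, d=3 → birth, X_6=7
t=6: X=7, d=5 → birth, X_7=8

no


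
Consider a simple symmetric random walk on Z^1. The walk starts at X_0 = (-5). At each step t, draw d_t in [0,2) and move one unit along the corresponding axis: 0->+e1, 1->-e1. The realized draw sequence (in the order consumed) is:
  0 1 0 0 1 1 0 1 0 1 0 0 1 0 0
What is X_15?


(-2)

t=0: X=(-5), d=0 → +e1, X_1=(-4)
t=1: X=(-4), d=1 → -e1, X_2=(-5)
t=2: X=(-5), d=0 → +e1, X_3=(-4)
t=3: X=(-4), d=0 → +e1, X_4=(-3)
t=4: X=(-3), d=1 → -e1, X_5=(-4)
t=5: X=(-4), d=1 → -e1, X_6=(-5)
t=6: X=(-5), d=0 → +e1, X_7=(-4)
t=7: X=(-4), d=1 → -e1, X_8=(-5)
t=8: X=(-5), d=0 → +e1, X_9=(-4)
t=9: X=(-4), d=1 → -e1, X_10=(-5)
t=10: X=(-5), d=0 → +e1, X_11=(-4)
t=11: X=(-4), d=0 → +e1, X_12=(-3)
t=12: X=(-3), d=1 → -e1, X_13=(-4)
t=13: X=(-4), d=0 → +e1, X_14=(-3)
t=14: X=(-3), d=0 → +e1, X_15=(-2)


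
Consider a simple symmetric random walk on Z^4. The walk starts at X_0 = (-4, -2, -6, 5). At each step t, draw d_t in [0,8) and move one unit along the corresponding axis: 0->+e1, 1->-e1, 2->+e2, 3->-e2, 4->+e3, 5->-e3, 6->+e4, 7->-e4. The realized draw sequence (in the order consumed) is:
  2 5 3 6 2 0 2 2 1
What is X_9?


t=0: X=(-4, -2, -6, 5), d=2 → +e2, X_1=(-4, -1, -6, 5)
t=1: X=(-4, -1, -6, 5), d=5 → -e3, X_2=(-4, -1, -7, 5)
t=2: X=(-4, -1, -7, 5), d=3 → -e2, X_3=(-4, -2, -7, 5)
t=3: X=(-4, -2, -7, 5), d=6 → +e4, X_4=(-4, -2, -7, 6)
t=4: X=(-4, -2, -7, 6), d=2 → +e2, X_5=(-4, -1, -7, 6)
t=5: X=(-4, -1, -7, 6), d=0 → +e1, X_6=(-3, -1, -7, 6)
t=6: X=(-3, -1, -7, 6), d=2 → +e2, X_7=(-3, 0, -7, 6)
t=7: X=(-3, 0, -7, 6), d=2 → +e2, X_8=(-3, 1, -7, 6)
t=8: X=(-3, 1, -7, 6), d=1 → -e1, X_9=(-4, 1, -7, 6)

(-4, 1, -7, 6)


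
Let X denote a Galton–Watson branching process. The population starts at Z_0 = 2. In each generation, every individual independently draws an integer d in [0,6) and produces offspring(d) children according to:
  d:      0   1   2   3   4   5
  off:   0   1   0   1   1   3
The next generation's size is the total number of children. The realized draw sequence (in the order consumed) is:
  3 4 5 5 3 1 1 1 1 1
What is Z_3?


6

gen 0: Z_0=2, draws=[3, 4], offspring=[1, 1], Z_1=2
gen 1: Z_1=2, draws=[5, 5], offspring=[3, 3], Z_2=6
gen 2: Z_2=6, draws=[3, 1, 1, 1, 1, 1], offspring=[1, 1, 1, 1, 1, 1], Z_3=6


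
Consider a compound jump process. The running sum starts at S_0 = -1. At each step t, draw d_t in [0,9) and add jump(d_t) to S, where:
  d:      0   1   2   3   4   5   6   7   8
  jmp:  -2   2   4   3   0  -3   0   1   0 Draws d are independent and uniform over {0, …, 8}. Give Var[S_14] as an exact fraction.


5068/81

Outcome values over d=0..8: [-2, 2, 4, 3, 0, -3, 0, 1, 0]
Σy = 5, Σy² = 43, M = 9
μ = 5/9 = 5/9,  σ² = 43/9 − (5/9)² = 362/81
Independent increments: Var[S_14] = 14·σ² = 14·(362/81) = 5068/81


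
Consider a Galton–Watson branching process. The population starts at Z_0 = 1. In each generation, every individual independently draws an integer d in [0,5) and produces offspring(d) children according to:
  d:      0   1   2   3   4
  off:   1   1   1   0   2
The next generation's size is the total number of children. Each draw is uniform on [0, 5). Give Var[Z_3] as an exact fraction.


6/5

Outcome values over d=0..4: [1, 1, 1, 0, 2]
Σy = 5, Σy² = 7, M = 5
μ = 5/5 = 1,  σ² = 7/5 − (1)² = 2/5
V_0 = 0, E_0 = 1
V_1 = 2/5·E_0 + (1)²·V_0 = 2/5;  E_1 = 1
V_2 = 2/5·E_1 + (1)²·V_1 = 4/5;  E_2 = 1
V_3 = 2/5·E_2 + (1)²·V_2 = 6/5;  E_3 = 1


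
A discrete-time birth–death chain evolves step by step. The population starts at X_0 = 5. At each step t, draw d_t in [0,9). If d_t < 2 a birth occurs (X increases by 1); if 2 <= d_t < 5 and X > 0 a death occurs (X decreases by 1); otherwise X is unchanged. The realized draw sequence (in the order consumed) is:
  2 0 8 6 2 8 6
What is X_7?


4

t=0: X=5, d=2 → death, X_1=4
t=1: X=4, d=0 → birth, X_2=5
t=2: X=5, d=8 → hold, X_3=5
t=3: X=5, d=6 → hold, X_4=5
t=4: X=5, d=2 → death, X_5=4
t=5: X=4, d=8 → hold, X_6=4
t=6: X=4, d=6 → hold, X_7=4


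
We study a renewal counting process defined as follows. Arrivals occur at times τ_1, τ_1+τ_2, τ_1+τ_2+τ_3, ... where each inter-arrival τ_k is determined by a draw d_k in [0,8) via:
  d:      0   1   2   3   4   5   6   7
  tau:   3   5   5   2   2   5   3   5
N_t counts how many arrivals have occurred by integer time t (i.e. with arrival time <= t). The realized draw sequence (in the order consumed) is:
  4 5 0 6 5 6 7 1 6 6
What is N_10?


draw d_1=4: τ_1=2, arrival time A_1=2
draw d_2=5: τ_2=5, arrival time A_2=7
draw d_3=0: τ_3=3, arrival time A_3=10
draw d_4=6: τ_4=3, arrival time A_4=13
draw d_5=5: τ_5=5, arrival time A_5=18
draw d_6=6: τ_6=3, arrival time A_6=21
draw d_7=7: τ_7=5, arrival time A_7=26
draw d_8=1: τ_8=5, arrival time A_8=31
draw d_9=6: τ_9=3, arrival time A_9=34
draw d_10=6: τ_10=3, arrival time A_10=37
N_t over t=0..10: 0:0 1:0 2:1 3:1 4:1 5:1 6:1 7:2 8:2 9:2 10:3

3


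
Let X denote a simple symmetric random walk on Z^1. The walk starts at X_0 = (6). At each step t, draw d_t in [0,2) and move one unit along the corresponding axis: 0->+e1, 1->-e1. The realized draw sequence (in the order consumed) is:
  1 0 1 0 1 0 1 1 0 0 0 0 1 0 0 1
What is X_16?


(8)

t=0: X=(6), d=1 → -e1, X_1=(5)
t=1: X=(5), d=0 → +e1, X_2=(6)
t=2: X=(6), d=1 → -e1, X_3=(5)
t=3: X=(5), d=0 → +e1, X_4=(6)
t=4: X=(6), d=1 → -e1, X_5=(5)
t=5: X=(5), d=0 → +e1, X_6=(6)
t=6: X=(6), d=1 → -e1, X_7=(5)
t=7: X=(5), d=1 → -e1, X_8=(4)
t=8: X=(4), d=0 → +e1, X_9=(5)
t=9: X=(5), d=0 → +e1, X_10=(6)
t=10: X=(6), d=0 → +e1, X_11=(7)
t=11: X=(7), d=0 → +e1, X_12=(8)
t=12: X=(8), d=1 → -e1, X_13=(7)
t=13: X=(7), d=0 → +e1, X_14=(8)
t=14: X=(8), d=0 → +e1, X_15=(9)
t=15: X=(9), d=1 → -e1, X_16=(8)


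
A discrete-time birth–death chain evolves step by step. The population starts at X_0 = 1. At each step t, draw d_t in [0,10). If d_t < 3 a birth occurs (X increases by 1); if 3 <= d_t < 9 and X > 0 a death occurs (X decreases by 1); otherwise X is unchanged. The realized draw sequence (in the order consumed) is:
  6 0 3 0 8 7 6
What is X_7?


t=0: X=1, d=6 → death, X_1=0
t=1: X=0, d=0 → birth, X_2=1
t=2: X=1, d=3 → death, X_3=0
t=3: X=0, d=0 → birth, X_4=1
t=4: X=1, d=8 → death, X_5=0
t=5: X=0, d=7 → hold, X_6=0
t=6: X=0, d=6 → hold, X_7=0

0


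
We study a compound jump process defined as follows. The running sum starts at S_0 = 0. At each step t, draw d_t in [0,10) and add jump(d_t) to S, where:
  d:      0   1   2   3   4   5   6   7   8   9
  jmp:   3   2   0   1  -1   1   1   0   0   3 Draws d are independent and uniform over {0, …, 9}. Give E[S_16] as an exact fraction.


16

Outcome values over d=0..9: [3, 2, 0, 1, -1, 1, 1, 0, 0, 3]
Σy = 10, Σy² = 26, M = 10
μ = 10/10 = 1,  σ² = 26/10 − (1)² = 8/5
E[S_16] = 0 + 16·(1) = 16


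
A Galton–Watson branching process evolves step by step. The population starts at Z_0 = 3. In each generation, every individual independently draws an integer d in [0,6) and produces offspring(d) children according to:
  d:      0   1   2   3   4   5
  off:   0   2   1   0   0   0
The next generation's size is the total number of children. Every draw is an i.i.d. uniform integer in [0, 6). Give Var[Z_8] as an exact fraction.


Outcome values over d=0..5: [0, 2, 1, 0, 0, 0]
Σy = 3, Σy² = 5, M = 6
μ = 3/6 = 1/2,  σ² = 5/6 − (1/2)² = 7/12
V_0 = 0, E_0 = 3
V_1 = 7/12·E_0 + (1/2)²·V_0 = 7/4;  E_1 = 3/2
V_2 = 7/12·E_1 + (1/2)²·V_1 = 21/16;  E_2 = 3/4
V_3 = 7/12·E_2 + (1/2)²·V_2 = 49/64;  E_3 = 3/8
V_4 = 7/12·E_3 + (1/2)²·V_3 = 105/256;  E_4 = 3/16
V_5 = 7/12·E_4 + (1/2)²·V_4 = 217/1024;  E_5 = 3/32
V_6 = 7/12·E_5 + (1/2)²·V_5 = 441/4096;  E_6 = 3/64
V_7 = 7/12·E_6 + (1/2)²·V_6 = 889/16384;  E_7 = 3/128
V_8 = 7/12·E_7 + (1/2)²·V_7 = 1785/65536;  E_8 = 3/256

1785/65536


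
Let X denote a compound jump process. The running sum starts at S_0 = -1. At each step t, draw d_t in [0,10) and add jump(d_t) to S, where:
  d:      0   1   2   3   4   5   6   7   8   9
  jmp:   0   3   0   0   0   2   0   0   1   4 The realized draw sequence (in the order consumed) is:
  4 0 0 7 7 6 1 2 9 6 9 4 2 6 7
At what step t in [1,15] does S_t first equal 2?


7

t=0: S=-1, d=4, jump=0, S_1=-1
t=1: S=-1, d=0, jump=0, S_2=-1
t=2: S=-1, d=0, jump=0, S_3=-1
t=3: S=-1, d=7, jump=0, S_4=-1
t=4: S=-1, d=7, jump=0, S_5=-1
t=5: S=-1, d=6, jump=0, S_6=-1
t=6: S=-1, d=1, jump=3, S_7=2
t=7: S=2, d=2, jump=0, S_8=2
t=8: S=2, d=9, jump=4, S_9=6
t=9: S=6, d=6, jump=0, S_10=6
t=10: S=6, d=9, jump=4, S_11=10
t=11: S=10, d=4, jump=0, S_12=10
t=12: S=10, d=2, jump=0, S_13=10
t=13: S=10, d=6, jump=0, S_14=10
t=14: S=10, d=7, jump=0, S_15=10


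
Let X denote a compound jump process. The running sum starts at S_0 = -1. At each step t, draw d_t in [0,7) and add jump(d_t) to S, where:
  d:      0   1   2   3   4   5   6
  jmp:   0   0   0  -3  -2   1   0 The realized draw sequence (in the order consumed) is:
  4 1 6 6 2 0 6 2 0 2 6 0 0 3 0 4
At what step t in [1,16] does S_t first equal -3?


1

t=0: S=-1, d=4, jump=-2, S_1=-3
t=1: S=-3, d=1, jump=0, S_2=-3
t=2: S=-3, d=6, jump=0, S_3=-3
t=3: S=-3, d=6, jump=0, S_4=-3
t=4: S=-3, d=2, jump=0, S_5=-3
t=5: S=-3, d=0, jump=0, S_6=-3
t=6: S=-3, d=6, jump=0, S_7=-3
t=7: S=-3, d=2, jump=0, S_8=-3
t=8: S=-3, d=0, jump=0, S_9=-3
t=9: S=-3, d=2, jump=0, S_10=-3
t=10: S=-3, d=6, jump=0, S_11=-3
t=11: S=-3, d=0, jump=0, S_12=-3
t=12: S=-3, d=0, jump=0, S_13=-3
t=13: S=-3, d=3, jump=-3, S_14=-6
t=14: S=-6, d=0, jump=0, S_15=-6
t=15: S=-6, d=4, jump=-2, S_16=-8


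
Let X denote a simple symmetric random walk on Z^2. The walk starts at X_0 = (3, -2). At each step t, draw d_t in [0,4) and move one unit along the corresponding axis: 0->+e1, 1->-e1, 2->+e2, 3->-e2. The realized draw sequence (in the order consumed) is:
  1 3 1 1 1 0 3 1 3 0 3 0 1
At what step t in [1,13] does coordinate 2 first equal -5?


t=0: X=(3, -2), d=1 → -e1, X_1=(2, -2)
t=1: X=(2, -2), d=3 → -e2, X_2=(2, -3)
t=2: X=(2, -3), d=1 → -e1, X_3=(1, -3)
t=3: X=(1, -3), d=1 → -e1, X_4=(0, -3)
t=4: X=(0, -3), d=1 → -e1, X_5=(-1, -3)
t=5: X=(-1, -3), d=0 → +e1, X_6=(0, -3)
t=6: X=(0, -3), d=3 → -e2, X_7=(0, -4)
t=7: X=(0, -4), d=1 → -e1, X_8=(-1, -4)
t=8: X=(-1, -4), d=3 → -e2, X_9=(-1, -5)
t=9: X=(-1, -5), d=0 → +e1, X_10=(0, -5)
t=10: X=(0, -5), d=3 → -e2, X_11=(0, -6)
t=11: X=(0, -6), d=0 → +e1, X_12=(1, -6)
t=12: X=(1, -6), d=1 → -e1, X_13=(0, -6)

9


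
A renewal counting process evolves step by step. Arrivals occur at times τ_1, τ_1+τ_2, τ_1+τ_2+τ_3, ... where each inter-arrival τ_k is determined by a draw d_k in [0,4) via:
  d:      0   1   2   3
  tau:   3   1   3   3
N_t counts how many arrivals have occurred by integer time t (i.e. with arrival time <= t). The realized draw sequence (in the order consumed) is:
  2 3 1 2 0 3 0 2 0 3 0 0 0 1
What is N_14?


5

draw d_1=2: τ_1=3, arrival time A_1=3
draw d_2=3: τ_2=3, arrival time A_2=6
draw d_3=1: τ_3=1, arrival time A_3=7
draw d_4=2: τ_4=3, arrival time A_4=10
draw d_5=0: τ_5=3, arrival time A_5=13
draw d_6=3: τ_6=3, arrival time A_6=16
draw d_7=0: τ_7=3, arrival time A_7=19
draw d_8=2: τ_8=3, arrival time A_8=22
draw d_9=0: τ_9=3, arrival time A_9=25
draw d_10=3: τ_10=3, arrival time A_10=28
draw d_11=0: τ_11=3, arrival time A_11=31
draw d_12=0: τ_12=3, arrival time A_12=34
draw d_13=0: τ_13=3, arrival time A_13=37
draw d_14=1: τ_14=1, arrival time A_14=38
N_t over t=0..14: 0:0 1:0 2:0 3:1 4:1 5:1 6:2 7:3 8:3 9:3 10:4 11:4 12:4 13:5 14:5


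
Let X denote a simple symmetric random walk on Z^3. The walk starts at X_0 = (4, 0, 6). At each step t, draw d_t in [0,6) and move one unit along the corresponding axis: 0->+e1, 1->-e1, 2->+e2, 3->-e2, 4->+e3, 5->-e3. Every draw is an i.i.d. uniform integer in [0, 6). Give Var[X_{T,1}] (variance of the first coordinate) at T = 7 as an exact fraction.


Outcome values over d=0..5: [1, -1, 0, 0, 0, 0]
Σy = 0, Σy² = 2, M = 6
μ = 0/6 = 0,  σ² = 2/6 − (0)² = 1/3
Independent increments: Var[X_7] = 7·σ² = 7·(1/3) = 7/3

7/3


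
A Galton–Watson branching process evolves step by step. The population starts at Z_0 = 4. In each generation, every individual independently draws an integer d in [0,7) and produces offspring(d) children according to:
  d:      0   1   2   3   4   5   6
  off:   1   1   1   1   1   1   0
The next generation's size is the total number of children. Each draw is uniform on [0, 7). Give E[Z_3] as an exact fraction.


Outcome values over d=0..6: [1, 1, 1, 1, 1, 1, 0]
Σy = 6, Σy² = 6, M = 7
μ = 6/7 = 6/7,  σ² = 6/7 − (6/7)² = 6/49
E[Z_0] = 4
E[Z_1] = 6/7·E[Z_0] = 24/7
E[Z_2] = 6/7·E[Z_1] = 144/49
E[Z_3] = 6/7·E[Z_2] = 864/343

864/343


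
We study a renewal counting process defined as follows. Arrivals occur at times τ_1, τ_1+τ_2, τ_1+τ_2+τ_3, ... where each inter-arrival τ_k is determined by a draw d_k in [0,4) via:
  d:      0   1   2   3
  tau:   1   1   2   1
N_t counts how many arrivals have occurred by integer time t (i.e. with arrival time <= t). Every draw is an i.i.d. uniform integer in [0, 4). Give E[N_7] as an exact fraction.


91095/16384

Inter-arrival values over d=0..3: [1, 1, 2, 1]
Each d has probability 1/4, so the pmf of τ is: f(1) = 3/4, f(2) = 1/4
Renewal equation for m(n) = E[N_n]: condition on τ_1 = k (if k <= n, one arrival plus a fresh copy on the remaining n−k steps): m(n) = F(n) + Σ_{k<=n} f(k)·m(n−k), where F(n) = P(τ <= n) and m(0) = 0
m(1) = F(1) = 3/4
m(2) = F(2) + f(1)·m(1) = 1 + 3/4·3/4 = 25/16
m(3) = F(3) + f(1)·m(2) + f(2)·m(1) = 1 + 3/4·25/16 + 1/4·3/4 = 151/64
m(4) = F(4) + f(1)·m(3) + f(2)·m(2) = 1 + 3/4·151/64 + 1/4·25/16 = 809/256
m(5) = F(5) + f(1)·m(4) + f(2)·m(3) = 1 + 3/4·809/256 + 1/4·151/64 = 4055/1024
m(6) = F(6) + f(1)·m(5) + f(2)·m(4) = 1 + 3/4·4055/1024 + 1/4·809/256 = 19497/4096
m(7) = F(7) + f(1)·m(6) + f(2)·m(5) = 1 + 3/4·19497/4096 + 1/4·4055/1024 = 91095/16384
E[N_7] = m(7) = 91095/16384


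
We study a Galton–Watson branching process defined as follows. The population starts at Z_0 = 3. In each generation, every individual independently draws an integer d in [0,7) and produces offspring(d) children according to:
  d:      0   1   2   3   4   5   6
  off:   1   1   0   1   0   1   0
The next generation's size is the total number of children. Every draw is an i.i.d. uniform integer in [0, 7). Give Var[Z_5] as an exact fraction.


48485376/282475249

Outcome values over d=0..6: [1, 1, 0, 1, 0, 1, 0]
Σy = 4, Σy² = 4, M = 7
μ = 4/7 = 4/7,  σ² = 4/7 − (4/7)² = 12/49
V_0 = 0, E_0 = 3
V_1 = 12/49·E_0 + (4/7)²·V_0 = 36/49;  E_1 = 12/7
V_2 = 12/49·E_1 + (4/7)²·V_1 = 1584/2401;  E_2 = 48/49
V_3 = 12/49·E_2 + (4/7)²·V_2 = 53568/117649;  E_3 = 192/343
V_4 = 12/49·E_3 + (4/7)²·V_3 = 1647360/5764801;  E_4 = 768/2401
V_5 = 12/49·E_4 + (4/7)²·V_4 = 48485376/282475249;  E_5 = 3072/16807


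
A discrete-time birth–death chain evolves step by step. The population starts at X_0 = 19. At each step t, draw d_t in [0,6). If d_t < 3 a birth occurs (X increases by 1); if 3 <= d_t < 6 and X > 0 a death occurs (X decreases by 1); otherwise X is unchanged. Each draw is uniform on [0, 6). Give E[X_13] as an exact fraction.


X can drop by at most 1 per step and X_0 = 19 > T = 13, so X_t >= 19 − t >= 6 > 0 for every t <= 13: the floor at 0 (the 'and X > 0' condition) never binds. Hence X_13 = X_0 + Σ_{t<13} Y_t with i.i.d. increments Y_t = y(d_t) ∈ {+1, −1, 0}.
Outcome values over d=0..5: [1, 1, 1, -1, -1, -1]
Σy = 0, Σy² = 6, M = 6
μ = 0/6 = 0,  σ² = 6/6 − (0)² = 1
E[X_13] = 19 + 13·(0) = 19

19


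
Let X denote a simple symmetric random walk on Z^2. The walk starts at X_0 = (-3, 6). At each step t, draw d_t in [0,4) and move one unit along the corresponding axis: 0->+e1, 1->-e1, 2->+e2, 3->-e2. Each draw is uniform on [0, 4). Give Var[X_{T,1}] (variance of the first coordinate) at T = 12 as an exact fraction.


Outcome values over d=0..3: [1, -1, 0, 0]
Σy = 0, Σy² = 2, M = 4
μ = 0/4 = 0,  σ² = 2/4 − (0)² = 1/2
Independent increments: Var[X_12] = 12·σ² = 12·(1/2) = 6

6


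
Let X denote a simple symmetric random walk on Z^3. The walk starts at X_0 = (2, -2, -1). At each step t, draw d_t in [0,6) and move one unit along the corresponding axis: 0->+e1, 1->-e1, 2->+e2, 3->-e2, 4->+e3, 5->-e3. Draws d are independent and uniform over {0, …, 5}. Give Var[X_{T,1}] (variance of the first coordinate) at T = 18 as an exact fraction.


6

Outcome values over d=0..5: [1, -1, 0, 0, 0, 0]
Σy = 0, Σy² = 2, M = 6
μ = 0/6 = 0,  σ² = 2/6 − (0)² = 1/3
Independent increments: Var[X_18] = 18·σ² = 18·(1/3) = 6


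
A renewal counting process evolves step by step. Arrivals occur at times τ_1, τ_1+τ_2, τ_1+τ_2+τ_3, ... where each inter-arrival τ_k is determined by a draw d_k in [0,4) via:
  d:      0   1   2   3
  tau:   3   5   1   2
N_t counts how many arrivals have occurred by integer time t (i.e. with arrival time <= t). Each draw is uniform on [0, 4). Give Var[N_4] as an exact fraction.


52127/65536

Inter-arrival values over d=0..3: [3, 5, 1, 2]
Each d has probability 1/4, so the pmf of τ is: f(1) = 1/4, f(2) = 1/4, f(3) = 1/4, f(5) = 1/4
Let p_n(j) = P(N_n = j), with p_0 = [1]. Condition on τ_1: p_n(0) = P(τ > n), and for j >= 1, p_n(j) = Σ_{k<=n} f(k)·p_{n−k}(j−1)
p_1 = [3/4, 1/4]  (j = 0..1)
p_2 = [1/2, 7/16, 1/16]  (j = 0..2)
p_3 = [1/4, 9/16, 11/64, 1/64]  (j = 0..3)
p_4 = [1/4, 3/8, 5/16, 15/256, 1/256]  (j = 0..4)
E[N_4] = Σ j·p_4(j) = 305/256;  E[N_4²] = Σ j²·p_4(j) = 567/256
Var[N_4] = 567/256 − (305/256)² = 52127/65536


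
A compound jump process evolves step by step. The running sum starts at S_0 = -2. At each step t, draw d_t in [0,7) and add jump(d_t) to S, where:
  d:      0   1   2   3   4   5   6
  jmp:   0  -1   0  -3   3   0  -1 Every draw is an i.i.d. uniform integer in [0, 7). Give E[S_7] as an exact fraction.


-4

Outcome values over d=0..6: [0, -1, 0, -3, 3, 0, -1]
Σy = -2, Σy² = 20, M = 7
μ = -2/7 = -2/7,  σ² = 20/7 − (-2/7)² = 136/49
E[S_7] = -2 + 7·(-2/7) = -4


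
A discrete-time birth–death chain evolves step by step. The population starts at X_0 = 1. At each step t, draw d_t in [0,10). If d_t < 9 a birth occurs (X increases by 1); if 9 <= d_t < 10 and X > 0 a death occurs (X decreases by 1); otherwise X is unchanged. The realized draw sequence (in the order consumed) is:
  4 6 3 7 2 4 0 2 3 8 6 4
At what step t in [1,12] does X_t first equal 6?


t=0: X=1, d=4 → birth, X_1=2
t=1: X=2, d=6 → birth, X_2=3
t=2: X=3, d=3 → birth, X_3=4
t=3: X=4, d=7 → birth, X_4=5
t=4: X=5, d=2 → birth, X_5=6
t=5: X=6, d=4 → birth, X_6=7
t=6: X=7, d=0 → birth, X_7=8
t=7: X=8, d=2 → birth, X_8=9
t=8: X=9, d=3 → birth, X_9=10
t=9: X=10, d=8 → birth, X_10=11
t=10: X=11, d=6 → birth, X_11=12
t=11: X=12, d=4 → birth, X_12=13

5


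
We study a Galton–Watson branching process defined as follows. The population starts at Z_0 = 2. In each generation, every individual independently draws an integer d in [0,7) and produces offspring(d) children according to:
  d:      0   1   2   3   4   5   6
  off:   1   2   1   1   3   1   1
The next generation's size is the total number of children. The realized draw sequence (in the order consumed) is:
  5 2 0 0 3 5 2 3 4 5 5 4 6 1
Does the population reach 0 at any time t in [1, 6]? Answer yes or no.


gen 0: Z_0=2, draws=[5, 2], offspring=[1, 1], Z_1=2
gen 1: Z_1=2, draws=[0, 0], offspring=[1, 1], Z_2=2
gen 2: Z_2=2, draws=[3, 5], offspring=[1, 1], Z_3=2
gen 3: Z_3=2, draws=[2, 3], offspring=[1, 1], Z_4=2
gen 4: Z_4=2, draws=[4, 5], offspring=[3, 1], Z_5=4
gen 5: Z_5=4, draws=[5, 4, 6, 1], offspring=[1, 3, 1, 2], Z_6=7

no


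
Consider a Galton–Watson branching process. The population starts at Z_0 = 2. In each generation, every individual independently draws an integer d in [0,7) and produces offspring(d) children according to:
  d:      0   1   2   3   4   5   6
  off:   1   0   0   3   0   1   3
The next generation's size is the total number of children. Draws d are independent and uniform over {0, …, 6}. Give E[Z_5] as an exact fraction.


Outcome values over d=0..6: [1, 0, 0, 3, 0, 1, 3]
Σy = 8, Σy² = 20, M = 7
μ = 8/7 = 8/7,  σ² = 20/7 − (8/7)² = 76/49
E[Z_0] = 2
E[Z_1] = 8/7·E[Z_0] = 16/7
E[Z_2] = 8/7·E[Z_1] = 128/49
E[Z_3] = 8/7·E[Z_2] = 1024/343
E[Z_4] = 8/7·E[Z_3] = 8192/2401
E[Z_5] = 8/7·E[Z_4] = 65536/16807

65536/16807


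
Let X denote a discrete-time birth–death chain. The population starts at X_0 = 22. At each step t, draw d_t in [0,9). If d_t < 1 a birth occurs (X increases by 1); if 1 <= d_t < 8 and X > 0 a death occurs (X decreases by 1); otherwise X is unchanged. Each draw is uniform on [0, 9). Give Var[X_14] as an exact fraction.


56/9

X can drop by at most 1 per step and X_0 = 22 > T = 14, so X_t >= 22 − t >= 8 > 0 for every t <= 14: the floor at 0 (the 'and X > 0' condition) never binds. Hence X_14 = X_0 + Σ_{t<14} Y_t with i.i.d. increments Y_t = y(d_t) ∈ {+1, −1, 0}.
Outcome values over d=0..8: [1, -1, -1, -1, -1, -1, -1, -1, 0]
Σy = -6, Σy² = 8, M = 9
μ = -6/9 = -2/3,  σ² = 8/9 − (-2/3)² = 4/9
Independent increments: Var[X_14] = 14·σ² = 14·(4/9) = 56/9


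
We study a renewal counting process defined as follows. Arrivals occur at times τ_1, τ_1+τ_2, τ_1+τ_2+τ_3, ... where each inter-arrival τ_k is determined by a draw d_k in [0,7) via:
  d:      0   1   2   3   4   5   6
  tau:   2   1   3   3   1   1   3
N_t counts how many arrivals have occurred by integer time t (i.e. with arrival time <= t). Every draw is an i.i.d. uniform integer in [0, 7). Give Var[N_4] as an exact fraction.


Inter-arrival values over d=0..6: [2, 1, 3, 3, 1, 1, 3]
Each d has probability 1/7, so the pmf of τ is: f(1) = 3/7, f(2) = 1/7, f(3) = 3/7
Let p_n(j) = P(N_n = j), with p_0 = [1]. Condition on τ_1: p_n(0) = P(τ > n), and for j >= 1, p_n(j) = Σ_{k<=n} f(k)·p_{n−k}(j−1)
p_1 = [4/7, 3/7]  (j = 0..1)
p_2 = [3/7, 19/49, 9/49]  (j = 0..2)
p_3 = [0, 34/49, 78/343, 27/343]  (j = 0..3)
p_4 = [0, 15/49, 184/343, 297/2401, 81/2401]  (j = 0..4)
E[N_4] = Σ j·p_4(j) = 4526/2401;  E[N_4²] = Σ j²·p_4(j) = 1408/343
Var[N_4] = 1408/343 − (4526/2401)² = 3179580/5764801

3179580/5764801


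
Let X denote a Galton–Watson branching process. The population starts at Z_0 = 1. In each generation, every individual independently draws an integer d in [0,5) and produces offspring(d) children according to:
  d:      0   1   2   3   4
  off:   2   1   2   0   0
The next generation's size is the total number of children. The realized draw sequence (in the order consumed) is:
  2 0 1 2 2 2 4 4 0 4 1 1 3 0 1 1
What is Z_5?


4

gen 0: Z_0=1, draws=[2], offspring=[2], Z_1=2
gen 1: Z_1=2, draws=[0, 1], offspring=[2, 1], Z_2=3
gen 2: Z_2=3, draws=[2, 2, 2], offspring=[2, 2, 2], Z_3=6
gen 3: Z_3=6, draws=[4, 4, 0, 4, 1, 1], offspring=[0, 0, 2, 0, 1, 1], Z_4=4
gen 4: Z_4=4, draws=[3, 0, 1, 1], offspring=[0, 2, 1, 1], Z_5=4


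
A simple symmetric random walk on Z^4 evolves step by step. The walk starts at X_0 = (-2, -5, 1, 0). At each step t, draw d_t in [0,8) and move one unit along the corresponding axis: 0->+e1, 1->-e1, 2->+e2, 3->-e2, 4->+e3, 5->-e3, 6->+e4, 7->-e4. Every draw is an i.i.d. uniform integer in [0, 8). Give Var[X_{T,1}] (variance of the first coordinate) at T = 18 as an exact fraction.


9/2

Outcome values over d=0..7: [1, -1, 0, 0, 0, 0, 0, 0]
Σy = 0, Σy² = 2, M = 8
μ = 0/8 = 0,  σ² = 2/8 − (0)² = 1/4
Independent increments: Var[X_18] = 18·σ² = 18·(1/4) = 9/2


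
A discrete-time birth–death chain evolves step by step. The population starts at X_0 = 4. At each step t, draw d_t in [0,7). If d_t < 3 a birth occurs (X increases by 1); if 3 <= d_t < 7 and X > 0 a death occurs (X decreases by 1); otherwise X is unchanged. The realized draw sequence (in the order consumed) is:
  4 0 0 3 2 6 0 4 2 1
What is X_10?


t=0: X=4, d=4 → death, X_1=3
t=1: X=3, d=0 → birth, X_2=4
t=2: X=4, d=0 → birth, X_3=5
t=3: X=5, d=3 → death, X_4=4
t=4: X=4, d=2 → birth, X_5=5
t=5: X=5, d=6 → death, X_6=4
t=6: X=4, d=0 → birth, X_7=5
t=7: X=5, d=4 → death, X_8=4
t=8: X=4, d=2 → birth, X_9=5
t=9: X=5, d=1 → birth, X_10=6

6


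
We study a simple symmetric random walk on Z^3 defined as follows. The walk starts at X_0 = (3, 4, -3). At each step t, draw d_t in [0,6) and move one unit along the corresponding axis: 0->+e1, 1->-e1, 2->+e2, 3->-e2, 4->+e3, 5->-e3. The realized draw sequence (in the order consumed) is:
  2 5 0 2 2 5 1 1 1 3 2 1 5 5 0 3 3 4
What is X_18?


(1, 5, -6)

t=0: X=(3, 4, -3), d=2 → +e2, X_1=(3, 5, -3)
t=1: X=(3, 5, -3), d=5 → -e3, X_2=(3, 5, -4)
t=2: X=(3, 5, -4), d=0 → +e1, X_3=(4, 5, -4)
t=3: X=(4, 5, -4), d=2 → +e2, X_4=(4, 6, -4)
t=4: X=(4, 6, -4), d=2 → +e2, X_5=(4, 7, -4)
t=5: X=(4, 7, -4), d=5 → -e3, X_6=(4, 7, -5)
t=6: X=(4, 7, -5), d=1 → -e1, X_7=(3, 7, -5)
t=7: X=(3, 7, -5), d=1 → -e1, X_8=(2, 7, -5)
t=8: X=(2, 7, -5), d=1 → -e1, X_9=(1, 7, -5)
t=9: X=(1, 7, -5), d=3 → -e2, X_10=(1, 6, -5)
t=10: X=(1, 6, -5), d=2 → +e2, X_11=(1, 7, -5)
t=11: X=(1, 7, -5), d=1 → -e1, X_12=(0, 7, -5)
t=12: X=(0, 7, -5), d=5 → -e3, X_13=(0, 7, -6)
t=13: X=(0, 7, -6), d=5 → -e3, X_14=(0, 7, -7)
t=14: X=(0, 7, -7), d=0 → +e1, X_15=(1, 7, -7)
t=15: X=(1, 7, -7), d=3 → -e2, X_16=(1, 6, -7)
t=16: X=(1, 6, -7), d=3 → -e2, X_17=(1, 5, -7)
t=17: X=(1, 5, -7), d=4 → +e3, X_18=(1, 5, -6)


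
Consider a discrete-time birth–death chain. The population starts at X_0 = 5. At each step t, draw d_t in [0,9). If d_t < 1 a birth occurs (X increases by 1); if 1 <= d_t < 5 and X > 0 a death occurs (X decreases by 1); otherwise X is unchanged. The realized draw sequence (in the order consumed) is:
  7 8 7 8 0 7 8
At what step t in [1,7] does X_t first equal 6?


5

t=0: X=5, d=7 → hold, X_1=5
t=1: X=5, d=8 → hold, X_2=5
t=2: X=5, d=7 → hold, X_3=5
t=3: X=5, d=8 → hold, X_4=5
t=4: X=5, d=0 → birth, X_5=6
t=5: X=6, d=7 → hold, X_6=6
t=6: X=6, d=8 → hold, X_7=6
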